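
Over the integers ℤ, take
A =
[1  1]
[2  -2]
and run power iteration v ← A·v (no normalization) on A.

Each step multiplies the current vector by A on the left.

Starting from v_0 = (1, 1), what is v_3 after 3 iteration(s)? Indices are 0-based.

v_0 = (1, 1).
v_1 = A·v_0 = (2, 0).
v_2 = A·v_1 = (2, 4).
v_3 = A·v_2 = (6, -4).

v_3 = (6, -4)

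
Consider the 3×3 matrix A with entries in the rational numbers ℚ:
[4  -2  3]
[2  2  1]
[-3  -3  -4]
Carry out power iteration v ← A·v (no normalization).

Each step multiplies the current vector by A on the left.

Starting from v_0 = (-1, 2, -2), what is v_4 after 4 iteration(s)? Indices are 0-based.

v_0 = (-1, 2, -2).
v_1 = A·v_0 = (-14, 0, 5).
v_2 = A·v_1 = (-41, -23, 22).
v_3 = A·v_2 = (-52, -106, 104).
v_4 = A·v_3 = (316, -212, 58).

v_4 = (316, -212, 58)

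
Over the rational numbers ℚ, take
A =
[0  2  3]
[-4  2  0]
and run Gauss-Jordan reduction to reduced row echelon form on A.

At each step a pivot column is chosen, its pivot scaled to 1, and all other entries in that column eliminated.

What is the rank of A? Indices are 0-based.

rank = 2

[1] R0 <-> R1
[1] R0 /= -4  ⇒  (1, -1/2, 0)
[2] R1 /= 2  ⇒  (0, 1, 3/2)
     R0 -= -1/2·R1  ⇒  (1, 0, 3/4)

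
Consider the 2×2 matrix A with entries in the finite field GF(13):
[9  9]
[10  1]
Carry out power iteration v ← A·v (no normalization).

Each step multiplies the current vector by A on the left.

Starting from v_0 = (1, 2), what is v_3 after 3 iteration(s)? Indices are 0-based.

v_0 = (1, 2).
v_1 = A·v_0 = (1, 12).
v_2 = A·v_1 = (0, 9).
v_3 = A·v_2 = (3, 9).

v_3 = (3, 9)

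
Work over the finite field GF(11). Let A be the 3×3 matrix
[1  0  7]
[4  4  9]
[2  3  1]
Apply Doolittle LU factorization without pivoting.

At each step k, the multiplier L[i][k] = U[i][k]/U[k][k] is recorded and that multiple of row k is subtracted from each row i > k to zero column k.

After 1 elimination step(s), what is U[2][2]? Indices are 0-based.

[col 0] pivot 1
  R1 -= 4*R0 → (0, 4, 3)  (L[1][0] := 4)
  R2 -= 2*R0 → (0, 3, 9)  (L[2][0] := 2)

U[2][2] = 9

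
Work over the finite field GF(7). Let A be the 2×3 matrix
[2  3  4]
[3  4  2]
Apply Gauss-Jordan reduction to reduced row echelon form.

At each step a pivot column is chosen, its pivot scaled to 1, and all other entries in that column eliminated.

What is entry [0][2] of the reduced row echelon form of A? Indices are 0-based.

step 1: normalize row 0 (÷2) = (1, 5, 2)
  row 1: subtract 3×row0 = (0, 3, 3)
step 2: normalize row 1 (÷3) = (0, 1, 1)
  row 0: subtract 5×row1 = (1, 0, 4)

M[0][2] = 4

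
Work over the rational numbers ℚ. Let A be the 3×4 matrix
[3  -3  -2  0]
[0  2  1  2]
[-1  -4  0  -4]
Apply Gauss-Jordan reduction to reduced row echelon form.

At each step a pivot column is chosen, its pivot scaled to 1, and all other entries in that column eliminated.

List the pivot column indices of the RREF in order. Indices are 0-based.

pivot columns: 0, 1, 2

pivot(0,0)=3: scale R0 → (1, -1, -2/3, 0)
  clear (2,0): R2 −= (-1)R0 → (0, -5, -2/3, -4)
pivot(1,1)=2: scale R1 → (0, 1, 1/2, 1)
  clear (0,1): R0 −= (-1)R1 → (1, 0, -1/6, 1)
  clear (2,1): R2 −= (-5)R1 → (0, 0, 11/6, 1)
pivot(2,2)=11/6: scale R2 → (0, 0, 1, 6/11)
  clear (0,2): R0 −= (-1/6)R2 → (1, 0, 0, 12/11)
  clear (1,2): R1 −= (1/2)R2 → (0, 1, 0, 8/11)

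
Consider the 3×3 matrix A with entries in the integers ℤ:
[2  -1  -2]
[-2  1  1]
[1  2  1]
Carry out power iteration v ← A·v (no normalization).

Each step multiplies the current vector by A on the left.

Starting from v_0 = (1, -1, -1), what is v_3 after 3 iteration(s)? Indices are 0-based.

v_0 = (1, -1, -1).
v_1 = A·v_0 = (5, -4, -2).
v_2 = A·v_1 = (18, -16, -5).
v_3 = A·v_2 = (62, -57, -19).

v_3 = (62, -57, -19)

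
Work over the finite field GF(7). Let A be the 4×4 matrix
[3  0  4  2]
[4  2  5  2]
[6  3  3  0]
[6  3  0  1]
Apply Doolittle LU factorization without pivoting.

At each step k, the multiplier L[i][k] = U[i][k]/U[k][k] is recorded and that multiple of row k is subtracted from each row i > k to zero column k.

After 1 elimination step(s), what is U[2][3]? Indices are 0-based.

k=0: U[0][0]=3
  eliminate (1,0): mult=6, new row 1: (0, 2, 2, 4); set L[1][0]=6
  eliminate (2,0): mult=2, new row 2: (0, 3, 2, 3); set L[2][0]=2
  eliminate (3,0): mult=2, new row 3: (0, 3, 6, 4); set L[3][0]=2

U[2][3] = 3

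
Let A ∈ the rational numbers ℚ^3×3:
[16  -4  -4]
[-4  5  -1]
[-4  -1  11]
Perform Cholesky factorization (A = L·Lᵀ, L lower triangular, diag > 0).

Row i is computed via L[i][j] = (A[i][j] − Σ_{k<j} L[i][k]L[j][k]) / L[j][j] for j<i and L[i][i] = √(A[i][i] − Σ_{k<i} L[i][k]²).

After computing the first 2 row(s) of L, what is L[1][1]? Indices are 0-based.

L[1][1] = 2

Step 1: L[0][0] = √(16) = 4.
  L[1][0] = (-4) / L[0][0] = -1.
Step 2: L[1][1] = √(4) = 2.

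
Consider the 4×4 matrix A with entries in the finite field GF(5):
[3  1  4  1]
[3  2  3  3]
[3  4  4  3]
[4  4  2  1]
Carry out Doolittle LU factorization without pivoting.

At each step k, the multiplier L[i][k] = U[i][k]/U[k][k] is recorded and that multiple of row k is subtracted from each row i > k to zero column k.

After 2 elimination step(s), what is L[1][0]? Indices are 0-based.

Step 1: pivot at (0,0) is 3.
  row1 ← row1 − (1)·row0  ⇒  L[1][0]=1, U row1=(0, 1, 4, 2)
  row2 ← row2 − (1)·row0  ⇒  L[2][0]=1, U row2=(0, 3, 0, 2)
  row3 ← row3 − (3)·row0  ⇒  L[3][0]=3, U row3=(0, 1, 0, 3)
Step 2: pivot at (1,1) is 1.
  row2 ← row2 − (3)·row1  ⇒  L[2][1]=3, U row2=(0, 0, 3, 1)
  row3 ← row3 − (1)·row1  ⇒  L[3][1]=1, U row3=(0, 0, 1, 1)

L[1][0] = 1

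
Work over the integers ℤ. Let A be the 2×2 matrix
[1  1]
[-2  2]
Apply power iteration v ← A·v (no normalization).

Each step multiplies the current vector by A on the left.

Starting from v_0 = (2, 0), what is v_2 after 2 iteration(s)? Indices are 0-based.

v_2 = (-2, -12)

v_0 = (2, 0).
v_1 = A·v_0 = (2, -4).
v_2 = A·v_1 = (-2, -12).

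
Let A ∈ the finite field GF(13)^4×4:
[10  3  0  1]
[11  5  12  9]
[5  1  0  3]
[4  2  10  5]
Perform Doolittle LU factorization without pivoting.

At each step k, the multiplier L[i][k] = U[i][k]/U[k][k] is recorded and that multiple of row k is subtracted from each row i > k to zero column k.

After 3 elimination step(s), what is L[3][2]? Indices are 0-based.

[col 0] pivot 10
  R1 -= 5*R0 → (0, 3, 12, 4)  (L[1][0] := 5)
  R2 -= 7*R0 → (0, 6, 0, 9)  (L[2][0] := 7)
  R3 -= 3*R0 → (0, 6, 10, 2)  (L[3][0] := 3)
[col 1] pivot 3
  R2 -= 2*R1 → (0, 0, 2, 1)  (L[2][1] := 2)
  R3 -= 2*R1 → (0, 0, 12, 7)  (L[3][1] := 2)
[col 2] pivot 2
  R3 -= 6*R2 → (0, 0, 0, 1)  (L[3][2] := 6)

L[3][2] = 6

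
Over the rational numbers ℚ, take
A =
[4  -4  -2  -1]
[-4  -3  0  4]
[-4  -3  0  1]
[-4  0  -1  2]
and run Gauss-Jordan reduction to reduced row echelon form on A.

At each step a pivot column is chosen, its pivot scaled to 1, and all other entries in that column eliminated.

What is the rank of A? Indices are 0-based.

pivot(0,0)=4: scale R0 → (1, -1, -1/2, -1/4)
  clear (1,0): R1 −= (-4)R0 → (0, -7, -2, 3)
  clear (2,0): R2 −= (-4)R0 → (0, -7, -2, 0)
  clear (3,0): R3 −= (-4)R0 → (0, -4, -3, 1)
pivot(1,1)=-7: scale R1 → (0, 1, 2/7, -3/7)
  clear (0,1): R0 −= (-1)R1 → (1, 0, -3/14, -19/28)
  clear (2,1): R2 −= (-7)R1 → (0, 0, 0, -3)
  clear (3,1): R3 −= (-4)R1 → (0, 0, -13/7, -5/7)
pivot(2,2): swap R2↔R3
pivot(2,2)=-13/7: scale R2 → (0, 0, 1, 5/13)
  clear (0,2): R0 −= (-3/14)R2 → (1, 0, 0, -31/52)
  clear (1,2): R1 −= (2/7)R2 → (0, 1, 0, -7/13)
pivot(3,3)=-3: scale R3 → (0, 0, 0, 1)
  clear (0,3): R0 −= (-31/52)R3 → (1, 0, 0, 0)
  clear (1,3): R1 −= (-7/13)R3 → (0, 1, 0, 0)
  clear (2,3): R2 −= (5/13)R3 → (0, 0, 1, 0)

rank = 4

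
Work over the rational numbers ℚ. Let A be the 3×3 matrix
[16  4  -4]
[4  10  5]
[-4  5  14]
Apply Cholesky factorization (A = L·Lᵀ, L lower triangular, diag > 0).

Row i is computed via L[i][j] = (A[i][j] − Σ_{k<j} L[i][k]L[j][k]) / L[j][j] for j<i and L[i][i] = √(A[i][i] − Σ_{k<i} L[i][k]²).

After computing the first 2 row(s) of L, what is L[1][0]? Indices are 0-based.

L[1][0] = 1

Step 1: L[0][0] = √(16) = 4.
  L[1][0] = (4) / L[0][0] = 1.
Step 2: L[1][1] = √(9) = 3.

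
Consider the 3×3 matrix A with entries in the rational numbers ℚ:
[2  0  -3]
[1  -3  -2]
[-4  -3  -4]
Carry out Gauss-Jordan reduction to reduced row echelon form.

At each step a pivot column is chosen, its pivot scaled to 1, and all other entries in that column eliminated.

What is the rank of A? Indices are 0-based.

pivot(0,0)=2: scale R0 → (1, 0, -3/2)
  clear (1,0): R1 −= (1)R0 → (0, -3, -1/2)
  clear (2,0): R2 −= (-4)R0 → (0, -3, -10)
pivot(1,1)=-3: scale R1 → (0, 1, 1/6)
  clear (2,1): R2 −= (-3)R1 → (0, 0, -19/2)
pivot(2,2)=-19/2: scale R2 → (0, 0, 1)
  clear (0,2): R0 −= (-3/2)R2 → (1, 0, 0)
  clear (1,2): R1 −= (1/6)R2 → (0, 1, 0)

rank = 3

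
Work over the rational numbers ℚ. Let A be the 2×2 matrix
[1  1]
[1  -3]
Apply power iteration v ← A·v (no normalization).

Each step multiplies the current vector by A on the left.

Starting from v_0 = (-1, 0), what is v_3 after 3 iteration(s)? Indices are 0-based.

v_0 = (-1, 0).
v_1 = A·v_0 = (-1, -1).
v_2 = A·v_1 = (-2, 2).
v_3 = A·v_2 = (0, -8).

v_3 = (0, -8)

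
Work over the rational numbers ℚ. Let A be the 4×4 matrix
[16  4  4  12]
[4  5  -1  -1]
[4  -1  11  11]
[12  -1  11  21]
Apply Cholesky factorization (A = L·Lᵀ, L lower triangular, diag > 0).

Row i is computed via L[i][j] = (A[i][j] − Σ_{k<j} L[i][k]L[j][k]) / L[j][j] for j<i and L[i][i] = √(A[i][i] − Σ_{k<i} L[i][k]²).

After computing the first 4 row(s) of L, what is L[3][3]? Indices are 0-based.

Step 1: L[0][0] = √(16) = 4.
  L[1][0] = (4) / L[0][0] = 1.
Step 2: L[1][1] = √(4) = 2.
  L[2][0] = (4) / L[0][0] = 1.
  L[2][1] = (-2) / L[1][1] = -1.
Step 3: L[2][2] = √(9) = 3.
  L[3][0] = (12) / L[0][0] = 3.
  L[3][1] = (-4) / L[1][1] = -2.
  L[3][2] = (6) / L[2][2] = 2.
Step 4: L[3][3] = √(4) = 2.

L[3][3] = 2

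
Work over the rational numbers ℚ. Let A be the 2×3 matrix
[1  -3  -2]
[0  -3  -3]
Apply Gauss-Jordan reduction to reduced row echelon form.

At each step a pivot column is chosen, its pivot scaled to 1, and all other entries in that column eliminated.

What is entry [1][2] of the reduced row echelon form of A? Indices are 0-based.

step 1: normalize row 0 (÷1) = (1, -3, -2)
step 2: normalize row 1 (÷-3) = (0, 1, 1)
  row 0: subtract -3×row1 = (1, 0, 1)

M[1][2] = 1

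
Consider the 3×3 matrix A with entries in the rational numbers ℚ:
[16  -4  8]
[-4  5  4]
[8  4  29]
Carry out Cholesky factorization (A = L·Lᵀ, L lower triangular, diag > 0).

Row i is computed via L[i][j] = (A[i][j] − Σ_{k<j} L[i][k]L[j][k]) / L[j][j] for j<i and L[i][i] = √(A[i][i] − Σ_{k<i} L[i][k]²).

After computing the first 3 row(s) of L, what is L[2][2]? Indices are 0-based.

L[2][2] = 4

Step 1: L[0][0] = √(16) = 4.
  L[1][0] = (-4) / L[0][0] = -1.
Step 2: L[1][1] = √(4) = 2.
  L[2][0] = (8) / L[0][0] = 2.
  L[2][1] = (6) / L[1][1] = 3.
Step 3: L[2][2] = √(16) = 4.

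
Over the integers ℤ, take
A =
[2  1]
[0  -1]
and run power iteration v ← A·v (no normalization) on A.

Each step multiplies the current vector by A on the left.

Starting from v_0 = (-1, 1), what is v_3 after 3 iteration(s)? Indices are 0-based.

v_3 = (-5, -1)

v_0 = (-1, 1).
v_1 = A·v_0 = (-1, -1).
v_2 = A·v_1 = (-3, 1).
v_3 = A·v_2 = (-5, -1).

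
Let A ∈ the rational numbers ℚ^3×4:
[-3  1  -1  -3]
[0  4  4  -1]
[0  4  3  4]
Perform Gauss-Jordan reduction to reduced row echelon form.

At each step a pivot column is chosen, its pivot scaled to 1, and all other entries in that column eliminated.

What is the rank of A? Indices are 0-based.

rank = 3

[1] R0 /= -3  ⇒  (1, -1/3, 1/3, 1)
[2] R1 /= 4  ⇒  (0, 1, 1, -1/4)
     R0 -= -1/3·R1  ⇒  (1, 0, 2/3, 11/12)
     R2 -= 4·R1  ⇒  (0, 0, -1, 5)
[3] R2 /= -1  ⇒  (0, 0, 1, -5)
     R0 -= 2/3·R2  ⇒  (1, 0, 0, 17/4)
     R1 -= 1·R2  ⇒  (0, 1, 0, 19/4)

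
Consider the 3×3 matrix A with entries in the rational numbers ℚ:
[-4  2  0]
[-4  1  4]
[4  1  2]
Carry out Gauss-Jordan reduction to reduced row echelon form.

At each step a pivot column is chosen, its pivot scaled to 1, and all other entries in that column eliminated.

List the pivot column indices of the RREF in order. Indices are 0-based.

pivot columns: 0, 1, 2

pivot(0,0)=-4: scale R0 → (1, -1/2, 0)
  clear (1,0): R1 −= (-4)R0 → (0, -1, 4)
  clear (2,0): R2 −= (4)R0 → (0, 3, 2)
pivot(1,1)=-1: scale R1 → (0, 1, -4)
  clear (0,1): R0 −= (-1/2)R1 → (1, 0, -2)
  clear (2,1): R2 −= (3)R1 → (0, 0, 14)
pivot(2,2)=14: scale R2 → (0, 0, 1)
  clear (0,2): R0 −= (-2)R2 → (1, 0, 0)
  clear (1,2): R1 −= (-4)R2 → (0, 1, 0)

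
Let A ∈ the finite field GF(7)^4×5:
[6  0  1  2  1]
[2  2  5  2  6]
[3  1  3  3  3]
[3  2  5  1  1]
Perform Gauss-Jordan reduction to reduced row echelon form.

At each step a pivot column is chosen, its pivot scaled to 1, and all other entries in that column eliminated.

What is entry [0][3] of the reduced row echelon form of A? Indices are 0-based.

M[0][3] = 6

step 1: normalize row 0 (÷6) = (1, 0, 6, 5, 6)
  row 1: subtract 2×row0 = (0, 2, 0, 6, 1)
  row 2: subtract 3×row0 = (0, 1, 6, 2, 6)
  row 3: subtract 3×row0 = (0, 2, 1, 0, 4)
step 2: normalize row 1 (÷2) = (0, 1, 0, 3, 4)
  row 2: subtract 1×row1 = (0, 0, 6, 6, 2)
  row 3: subtract 2×row1 = (0, 0, 1, 1, 3)
step 3: normalize row 2 (÷6) = (0, 0, 1, 1, 5)
  row 0: subtract 6×row2 = (1, 0, 0, 6, 4)
  row 3: subtract 1×row2 = (0, 0, 0, 0, 5)
skip col 3 (zero from row 3)
step 4: normalize row 3 (÷5) = (0, 0, 0, 0, 1)
  row 0: subtract 4×row3 = (1, 0, 0, 6, 0)
  row 1: subtract 4×row3 = (0, 1, 0, 3, 0)
  row 2: subtract 5×row3 = (0, 0, 1, 1, 0)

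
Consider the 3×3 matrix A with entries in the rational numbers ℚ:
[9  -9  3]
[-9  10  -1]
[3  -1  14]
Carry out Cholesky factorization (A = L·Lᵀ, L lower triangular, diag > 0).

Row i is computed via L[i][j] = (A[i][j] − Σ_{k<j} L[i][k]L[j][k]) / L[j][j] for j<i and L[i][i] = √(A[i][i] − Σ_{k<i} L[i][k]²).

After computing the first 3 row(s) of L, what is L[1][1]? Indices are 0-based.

L[1][1] = 1

Step 1: L[0][0] = √(9) = 3.
  L[1][0] = (-9) / L[0][0] = -3.
Step 2: L[1][1] = √(1) = 1.
  L[2][0] = (3) / L[0][0] = 1.
  L[2][1] = (2) / L[1][1] = 2.
Step 3: L[2][2] = √(9) = 3.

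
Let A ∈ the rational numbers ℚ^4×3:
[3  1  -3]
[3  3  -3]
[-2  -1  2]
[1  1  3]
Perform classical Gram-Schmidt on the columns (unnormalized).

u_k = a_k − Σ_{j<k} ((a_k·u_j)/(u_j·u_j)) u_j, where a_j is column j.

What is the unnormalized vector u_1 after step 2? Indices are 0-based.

u_1 = (-22/23, 24/23, 7/23, 8/23)

Step 1: u_0 = a_0 = (3, 3, -2, 1).
Step 2: u_1 = a_1 − (15/23)·u_0 = (-22/23, 24/23, 7/23, 8/23).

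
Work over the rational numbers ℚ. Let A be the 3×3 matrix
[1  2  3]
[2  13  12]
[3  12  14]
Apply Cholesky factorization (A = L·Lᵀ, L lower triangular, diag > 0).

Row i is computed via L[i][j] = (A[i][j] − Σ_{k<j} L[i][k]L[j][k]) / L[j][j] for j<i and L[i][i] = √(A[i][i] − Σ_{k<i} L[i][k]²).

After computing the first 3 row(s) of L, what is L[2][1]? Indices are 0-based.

Step 1: L[0][0] = √(1) = 1.
  L[1][0] = (2) / L[0][0] = 2.
Step 2: L[1][1] = √(9) = 3.
  L[2][0] = (3) / L[0][0] = 3.
  L[2][1] = (6) / L[1][1] = 2.
Step 3: L[2][2] = √(1) = 1.

L[2][1] = 2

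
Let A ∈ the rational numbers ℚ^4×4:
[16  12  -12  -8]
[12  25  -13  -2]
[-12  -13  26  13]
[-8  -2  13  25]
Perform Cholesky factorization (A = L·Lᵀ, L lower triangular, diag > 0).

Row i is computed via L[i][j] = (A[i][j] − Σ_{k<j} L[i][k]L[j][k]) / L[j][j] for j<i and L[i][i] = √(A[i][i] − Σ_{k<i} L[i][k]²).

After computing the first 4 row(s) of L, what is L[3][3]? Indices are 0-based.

L[3][3] = 4

Step 1: L[0][0] = √(16) = 4.
  L[1][0] = (12) / L[0][0] = 3.
Step 2: L[1][1] = √(16) = 4.
  L[2][0] = (-12) / L[0][0] = -3.
  L[2][1] = (-4) / L[1][1] = -1.
Step 3: L[2][2] = √(16) = 4.
  L[3][0] = (-8) / L[0][0] = -2.
  L[3][1] = (4) / L[1][1] = 1.
  L[3][2] = (8) / L[2][2] = 2.
Step 4: L[3][3] = √(16) = 4.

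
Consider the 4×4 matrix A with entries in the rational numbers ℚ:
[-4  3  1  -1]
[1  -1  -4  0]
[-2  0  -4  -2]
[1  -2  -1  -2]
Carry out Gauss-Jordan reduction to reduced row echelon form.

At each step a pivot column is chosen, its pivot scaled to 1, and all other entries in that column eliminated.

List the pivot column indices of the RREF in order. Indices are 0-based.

pivot columns: 0, 1, 2, 3

pivot(0,0)=-4: scale R0 → (1, -3/4, -1/4, 1/4)
  clear (1,0): R1 −= (1)R0 → (0, -1/4, -15/4, -1/4)
  clear (2,0): R2 −= (-2)R0 → (0, -3/2, -9/2, -3/2)
  clear (3,0): R3 −= (1)R0 → (0, -5/4, -3/4, -9/4)
pivot(1,1)=-1/4: scale R1 → (0, 1, 15, 1)
  clear (0,1): R0 −= (-3/4)R1 → (1, 0, 11, 1)
  clear (2,1): R2 −= (-3/2)R1 → (0, 0, 18, 0)
  clear (3,1): R3 −= (-5/4)R1 → (0, 0, 18, -1)
pivot(2,2)=18: scale R2 → (0, 0, 1, 0)
  clear (0,2): R0 −= (11)R2 → (1, 0, 0, 1)
  clear (1,2): R1 −= (15)R2 → (0, 1, 0, 1)
  clear (3,2): R3 −= (18)R2 → (0, 0, 0, -1)
pivot(3,3)=-1: scale R3 → (0, 0, 0, 1)
  clear (0,3): R0 −= (1)R3 → (1, 0, 0, 0)
  clear (1,3): R1 −= (1)R3 → (0, 1, 0, 0)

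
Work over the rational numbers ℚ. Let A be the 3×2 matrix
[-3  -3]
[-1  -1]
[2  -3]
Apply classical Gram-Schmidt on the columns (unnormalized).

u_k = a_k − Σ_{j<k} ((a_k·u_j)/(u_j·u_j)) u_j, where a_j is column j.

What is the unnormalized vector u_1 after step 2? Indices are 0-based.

u_1 = (-15/7, -5/7, -25/7)

Step 1: u_0 = a_0 = (-3, -1, 2).
Step 2: u_1 = a_1 − (2/7)·u_0 = (-15/7, -5/7, -25/7).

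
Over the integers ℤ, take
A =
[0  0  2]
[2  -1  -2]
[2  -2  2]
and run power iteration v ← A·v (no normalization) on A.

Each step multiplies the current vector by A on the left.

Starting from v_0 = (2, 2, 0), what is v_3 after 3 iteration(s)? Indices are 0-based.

v_3 = (-8, 10, -4)

v_0 = (2, 2, 0).
v_1 = A·v_0 = (0, 2, 0).
v_2 = A·v_1 = (0, -2, -4).
v_3 = A·v_2 = (-8, 10, -4).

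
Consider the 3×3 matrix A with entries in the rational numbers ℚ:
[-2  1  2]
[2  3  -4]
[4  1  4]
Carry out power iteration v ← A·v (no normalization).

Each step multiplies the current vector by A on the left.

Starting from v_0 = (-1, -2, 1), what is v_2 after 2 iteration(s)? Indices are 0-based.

v_0 = (-1, -2, 1).
v_1 = A·v_0 = (2, -12, -2).
v_2 = A·v_1 = (-20, -24, -12).

v_2 = (-20, -24, -12)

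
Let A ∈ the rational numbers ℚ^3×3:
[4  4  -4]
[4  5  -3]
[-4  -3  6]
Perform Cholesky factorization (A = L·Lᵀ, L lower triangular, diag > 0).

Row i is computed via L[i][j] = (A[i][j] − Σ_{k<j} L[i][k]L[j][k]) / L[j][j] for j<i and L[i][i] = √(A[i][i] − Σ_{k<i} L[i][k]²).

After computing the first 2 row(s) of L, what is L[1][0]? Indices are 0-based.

L[1][0] = 2

Step 1: L[0][0] = √(4) = 2.
  L[1][0] = (4) / L[0][0] = 2.
Step 2: L[1][1] = √(1) = 1.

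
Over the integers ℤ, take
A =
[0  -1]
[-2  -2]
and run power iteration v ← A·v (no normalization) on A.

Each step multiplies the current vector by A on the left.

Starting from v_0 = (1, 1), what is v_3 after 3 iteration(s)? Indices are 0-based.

v_0 = (1, 1).
v_1 = A·v_0 = (-1, -4).
v_2 = A·v_1 = (4, 10).
v_3 = A·v_2 = (-10, -28).

v_3 = (-10, -28)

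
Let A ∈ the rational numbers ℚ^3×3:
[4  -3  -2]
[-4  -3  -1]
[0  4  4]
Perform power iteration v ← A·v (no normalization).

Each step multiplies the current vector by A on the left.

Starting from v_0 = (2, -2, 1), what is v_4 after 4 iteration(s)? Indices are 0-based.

v_4 = (2569, -1051, -1516)

v_0 = (2, -2, 1).
v_1 = A·v_0 = (12, -3, -4).
v_2 = A·v_1 = (65, -35, -28).
v_3 = A·v_2 = (421, -127, -252).
v_4 = A·v_3 = (2569, -1051, -1516).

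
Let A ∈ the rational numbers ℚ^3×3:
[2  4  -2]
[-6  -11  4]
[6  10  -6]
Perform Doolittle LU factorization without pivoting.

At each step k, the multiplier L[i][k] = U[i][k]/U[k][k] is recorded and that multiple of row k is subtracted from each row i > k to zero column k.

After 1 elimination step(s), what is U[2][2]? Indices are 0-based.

U[2][2] = 0

k=0: U[0][0]=2
  eliminate (1,0): mult=-3, new row 1: (0, 1, -2); set L[1][0]=-3
  eliminate (2,0): mult=3, new row 2: (0, -2, 0); set L[2][0]=3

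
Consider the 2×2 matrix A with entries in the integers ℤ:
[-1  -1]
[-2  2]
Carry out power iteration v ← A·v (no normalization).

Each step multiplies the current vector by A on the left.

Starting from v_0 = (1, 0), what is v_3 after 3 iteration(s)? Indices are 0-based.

v_3 = (-1, -10)

v_0 = (1, 0).
v_1 = A·v_0 = (-1, -2).
v_2 = A·v_1 = (3, -2).
v_3 = A·v_2 = (-1, -10).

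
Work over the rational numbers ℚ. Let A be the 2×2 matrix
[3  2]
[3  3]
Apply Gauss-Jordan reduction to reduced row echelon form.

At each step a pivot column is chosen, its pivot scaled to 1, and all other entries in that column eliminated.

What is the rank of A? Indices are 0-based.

[1] R0 /= 3  ⇒  (1, 2/3)
     R1 -= 3·R0  ⇒  (0, 1)
[2] R1 /= 1  ⇒  (0, 1)
     R0 -= 2/3·R1  ⇒  (1, 0)

rank = 2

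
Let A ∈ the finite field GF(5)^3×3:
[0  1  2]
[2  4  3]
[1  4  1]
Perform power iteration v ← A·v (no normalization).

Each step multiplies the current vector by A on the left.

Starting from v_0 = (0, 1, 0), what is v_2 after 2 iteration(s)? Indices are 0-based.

v_2 = (2, 0, 1)

v_0 = (0, 1, 0).
v_1 = A·v_0 = (1, 4, 4).
v_2 = A·v_1 = (2, 0, 1).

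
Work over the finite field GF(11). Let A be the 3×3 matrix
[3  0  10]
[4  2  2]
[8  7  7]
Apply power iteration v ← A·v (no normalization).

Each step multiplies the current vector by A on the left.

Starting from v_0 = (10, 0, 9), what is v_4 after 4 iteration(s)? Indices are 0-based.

v_4 = (7, 0, 0)

v_0 = (10, 0, 9).
v_1 = A·v_0 = (10, 3, 0).
v_2 = A·v_1 = (8, 2, 2).
v_3 = A·v_2 = (0, 7, 4).
v_4 = A·v_3 = (7, 0, 0).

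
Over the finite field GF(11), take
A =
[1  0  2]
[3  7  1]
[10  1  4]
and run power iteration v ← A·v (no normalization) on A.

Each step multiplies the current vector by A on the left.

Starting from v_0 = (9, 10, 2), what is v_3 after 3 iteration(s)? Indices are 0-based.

v_3 = (0, 1, 10)

v_0 = (9, 10, 2).
v_1 = A·v_0 = (2, 0, 9).
v_2 = A·v_1 = (9, 4, 1).
v_3 = A·v_2 = (0, 1, 10).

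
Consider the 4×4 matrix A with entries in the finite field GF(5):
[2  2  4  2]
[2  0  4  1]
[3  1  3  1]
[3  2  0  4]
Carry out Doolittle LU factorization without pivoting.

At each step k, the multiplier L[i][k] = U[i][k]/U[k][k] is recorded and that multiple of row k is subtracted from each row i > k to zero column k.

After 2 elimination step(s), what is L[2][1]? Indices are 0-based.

L[2][1] = 1

[col 0] pivot 2
  R1 -= 1*R0 → (0, 3, 0, 4)  (L[1][0] := 1)
  R2 -= 4*R0 → (0, 3, 2, 3)  (L[2][0] := 4)
  R3 -= 4*R0 → (0, 4, 4, 1)  (L[3][0] := 4)
[col 1] pivot 3
  R2 -= 1*R1 → (0, 0, 2, 4)  (L[2][1] := 1)
  R3 -= 3*R1 → (0, 0, 4, 4)  (L[3][1] := 3)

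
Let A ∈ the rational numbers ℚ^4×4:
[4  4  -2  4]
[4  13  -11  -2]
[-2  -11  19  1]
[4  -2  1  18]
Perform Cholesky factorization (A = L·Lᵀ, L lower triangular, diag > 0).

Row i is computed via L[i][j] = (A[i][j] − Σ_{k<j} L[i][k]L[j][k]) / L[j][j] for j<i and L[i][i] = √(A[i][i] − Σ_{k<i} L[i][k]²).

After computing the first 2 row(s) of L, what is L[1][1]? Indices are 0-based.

L[1][1] = 3

Step 1: L[0][0] = √(4) = 2.
  L[1][0] = (4) / L[0][0] = 2.
Step 2: L[1][1] = √(9) = 3.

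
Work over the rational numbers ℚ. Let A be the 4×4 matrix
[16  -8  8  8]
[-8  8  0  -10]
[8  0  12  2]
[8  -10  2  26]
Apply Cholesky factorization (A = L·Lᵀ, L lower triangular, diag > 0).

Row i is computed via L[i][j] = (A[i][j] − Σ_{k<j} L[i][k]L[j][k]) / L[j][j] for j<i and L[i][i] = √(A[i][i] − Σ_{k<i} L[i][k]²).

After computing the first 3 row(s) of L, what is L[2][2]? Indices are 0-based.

Step 1: L[0][0] = √(16) = 4.
  L[1][0] = (-8) / L[0][0] = -2.
Step 2: L[1][1] = √(4) = 2.
  L[2][0] = (8) / L[0][0] = 2.
  L[2][1] = (4) / L[1][1] = 2.
Step 3: L[2][2] = √(4) = 2.

L[2][2] = 2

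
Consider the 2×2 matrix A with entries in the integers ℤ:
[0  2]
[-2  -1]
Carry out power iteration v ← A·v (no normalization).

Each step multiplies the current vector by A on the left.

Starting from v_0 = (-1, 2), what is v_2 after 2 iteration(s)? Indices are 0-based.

v_2 = (0, -8)

v_0 = (-1, 2).
v_1 = A·v_0 = (4, 0).
v_2 = A·v_1 = (0, -8).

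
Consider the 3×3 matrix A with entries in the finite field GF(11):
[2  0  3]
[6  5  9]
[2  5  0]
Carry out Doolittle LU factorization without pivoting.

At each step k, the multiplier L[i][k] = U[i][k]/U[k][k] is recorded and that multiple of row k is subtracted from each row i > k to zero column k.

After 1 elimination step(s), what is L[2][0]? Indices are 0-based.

L[2][0] = 1

Step 1: pivot at (0,0) is 2.
  row1 ← row1 − (3)·row0  ⇒  L[1][0]=3, U row1=(0, 5, 0)
  row2 ← row2 − (1)·row0  ⇒  L[2][0]=1, U row2=(0, 5, 8)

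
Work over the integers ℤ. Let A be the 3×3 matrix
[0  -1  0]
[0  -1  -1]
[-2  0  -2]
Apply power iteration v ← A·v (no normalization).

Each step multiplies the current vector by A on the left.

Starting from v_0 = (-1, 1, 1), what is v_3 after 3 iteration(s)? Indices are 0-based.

v_0 = (-1, 1, 1).
v_1 = A·v_0 = (-1, -2, 0).
v_2 = A·v_1 = (2, 2, 2).
v_3 = A·v_2 = (-2, -4, -8).

v_3 = (-2, -4, -8)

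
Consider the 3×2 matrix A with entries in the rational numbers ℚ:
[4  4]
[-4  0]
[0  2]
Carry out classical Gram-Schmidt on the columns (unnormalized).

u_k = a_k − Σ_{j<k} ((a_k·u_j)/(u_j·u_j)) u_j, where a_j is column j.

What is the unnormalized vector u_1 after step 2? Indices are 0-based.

u_1 = (2, 2, 2)

Step 1: u_0 = a_0 = (4, -4, 0).
Step 2: u_1 = a_1 − (1/2)·u_0 = (2, 2, 2).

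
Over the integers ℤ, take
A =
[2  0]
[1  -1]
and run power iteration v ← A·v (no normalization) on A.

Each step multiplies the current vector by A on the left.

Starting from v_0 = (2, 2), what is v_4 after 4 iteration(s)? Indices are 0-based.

v_4 = (32, 12)

v_0 = (2, 2).
v_1 = A·v_0 = (4, 0).
v_2 = A·v_1 = (8, 4).
v_3 = A·v_2 = (16, 4).
v_4 = A·v_3 = (32, 12).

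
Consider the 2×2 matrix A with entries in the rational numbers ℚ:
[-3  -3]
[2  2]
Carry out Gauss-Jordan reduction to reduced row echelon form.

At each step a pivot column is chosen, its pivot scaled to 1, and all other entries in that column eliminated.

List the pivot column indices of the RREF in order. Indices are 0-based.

pivot columns: 0

pivot(0,0)=-3: scale R0 → (1, 1)
  clear (1,0): R1 −= (2)R0 → (0, 0)
col 1: no nonzero at/below row 1; advance.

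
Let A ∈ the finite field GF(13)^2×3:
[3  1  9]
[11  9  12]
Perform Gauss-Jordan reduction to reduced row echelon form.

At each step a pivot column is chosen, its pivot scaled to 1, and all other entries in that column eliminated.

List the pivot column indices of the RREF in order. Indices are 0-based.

pivot columns: 0, 1

pivot(0,0)=3: scale R0 → (1, 9, 3)
  clear (1,0): R1 −= (11)R0 → (0, 1, 5)
pivot(1,1)=1: scale R1 → (0, 1, 5)
  clear (0,1): R0 −= (9)R1 → (1, 0, 10)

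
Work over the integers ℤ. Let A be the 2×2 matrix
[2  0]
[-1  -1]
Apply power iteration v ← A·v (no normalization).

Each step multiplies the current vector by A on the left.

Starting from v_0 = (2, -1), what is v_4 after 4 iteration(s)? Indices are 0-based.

v_4 = (32, -11)

v_0 = (2, -1).
v_1 = A·v_0 = (4, -1).
v_2 = A·v_1 = (8, -3).
v_3 = A·v_2 = (16, -5).
v_4 = A·v_3 = (32, -11).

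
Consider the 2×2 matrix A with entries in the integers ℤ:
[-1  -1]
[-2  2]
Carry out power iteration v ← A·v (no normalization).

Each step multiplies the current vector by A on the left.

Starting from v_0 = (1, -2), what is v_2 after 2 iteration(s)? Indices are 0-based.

v_0 = (1, -2).
v_1 = A·v_0 = (1, -6).
v_2 = A·v_1 = (5, -14).

v_2 = (5, -14)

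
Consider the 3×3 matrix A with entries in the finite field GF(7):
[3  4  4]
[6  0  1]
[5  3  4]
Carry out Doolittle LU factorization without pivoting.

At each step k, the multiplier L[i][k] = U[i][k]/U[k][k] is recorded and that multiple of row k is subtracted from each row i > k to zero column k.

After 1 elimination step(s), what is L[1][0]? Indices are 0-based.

Step 1: pivot at (0,0) is 3.
  row1 ← row1 − (2)·row0  ⇒  L[1][0]=2, U row1=(0, 6, 0)
  row2 ← row2 − (4)·row0  ⇒  L[2][0]=4, U row2=(0, 1, 2)

L[1][0] = 2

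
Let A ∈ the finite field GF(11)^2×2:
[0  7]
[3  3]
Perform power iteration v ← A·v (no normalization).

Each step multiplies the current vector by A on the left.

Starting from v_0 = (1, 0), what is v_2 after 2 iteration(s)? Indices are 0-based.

v_0 = (1, 0).
v_1 = A·v_0 = (0, 3).
v_2 = A·v_1 = (10, 9).

v_2 = (10, 9)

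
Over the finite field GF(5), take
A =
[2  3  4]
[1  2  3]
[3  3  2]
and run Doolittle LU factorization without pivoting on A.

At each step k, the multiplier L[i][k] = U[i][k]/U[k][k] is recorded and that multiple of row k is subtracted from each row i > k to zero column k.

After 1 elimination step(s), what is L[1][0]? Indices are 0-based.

Step 1: pivot at (0,0) is 2.
  row1 ← row1 − (3)·row0  ⇒  L[1][0]=3, U row1=(0, 3, 1)
  row2 ← row2 − (4)·row0  ⇒  L[2][0]=4, U row2=(0, 1, 1)

L[1][0] = 3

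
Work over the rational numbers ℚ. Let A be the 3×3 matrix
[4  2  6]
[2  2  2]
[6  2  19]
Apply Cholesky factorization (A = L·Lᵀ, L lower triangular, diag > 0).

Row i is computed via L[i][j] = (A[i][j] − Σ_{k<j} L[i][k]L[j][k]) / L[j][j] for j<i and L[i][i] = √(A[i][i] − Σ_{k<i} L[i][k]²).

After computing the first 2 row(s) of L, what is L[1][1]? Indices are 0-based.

Step 1: L[0][0] = √(4) = 2.
  L[1][0] = (2) / L[0][0] = 1.
Step 2: L[1][1] = √(1) = 1.

L[1][1] = 1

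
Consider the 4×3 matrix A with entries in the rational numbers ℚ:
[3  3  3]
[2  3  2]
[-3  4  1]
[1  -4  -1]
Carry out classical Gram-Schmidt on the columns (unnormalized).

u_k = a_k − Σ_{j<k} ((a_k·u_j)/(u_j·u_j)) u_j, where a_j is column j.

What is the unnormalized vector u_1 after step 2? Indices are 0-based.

Step 1: u_0 = a_0 = (3, 2, -3, 1).
Step 2: u_1 = a_1 − (-1/23)·u_0 = (72/23, 71/23, 89/23, -91/23).

u_1 = (72/23, 71/23, 89/23, -91/23)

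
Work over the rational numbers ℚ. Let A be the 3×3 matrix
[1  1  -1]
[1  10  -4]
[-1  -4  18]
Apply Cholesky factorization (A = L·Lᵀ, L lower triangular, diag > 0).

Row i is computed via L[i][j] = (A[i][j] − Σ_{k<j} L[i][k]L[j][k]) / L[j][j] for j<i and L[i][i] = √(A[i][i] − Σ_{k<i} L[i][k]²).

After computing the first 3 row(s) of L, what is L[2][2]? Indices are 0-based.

L[2][2] = 4

Step 1: L[0][0] = √(1) = 1.
  L[1][0] = (1) / L[0][0] = 1.
Step 2: L[1][1] = √(9) = 3.
  L[2][0] = (-1) / L[0][0] = -1.
  L[2][1] = (-3) / L[1][1] = -1.
Step 3: L[2][2] = √(16) = 4.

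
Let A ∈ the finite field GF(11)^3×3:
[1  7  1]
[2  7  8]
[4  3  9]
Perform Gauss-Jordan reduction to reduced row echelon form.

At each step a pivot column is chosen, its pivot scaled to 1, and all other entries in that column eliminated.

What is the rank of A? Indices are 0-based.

rank = 3

step 1: normalize row 0 (÷1) = (1, 7, 1)
  row 1: subtract 2×row0 = (0, 4, 6)
  row 2: subtract 4×row0 = (0, 8, 5)
step 2: normalize row 1 (÷4) = (0, 1, 7)
  row 0: subtract 7×row1 = (1, 0, 7)
  row 2: subtract 8×row1 = (0, 0, 4)
step 3: normalize row 2 (÷4) = (0, 0, 1)
  row 0: subtract 7×row2 = (1, 0, 0)
  row 1: subtract 7×row2 = (0, 1, 0)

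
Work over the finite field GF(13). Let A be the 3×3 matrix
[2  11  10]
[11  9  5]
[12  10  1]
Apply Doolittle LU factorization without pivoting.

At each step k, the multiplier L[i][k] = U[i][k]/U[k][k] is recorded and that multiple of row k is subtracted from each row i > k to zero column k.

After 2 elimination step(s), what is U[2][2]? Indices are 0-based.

U[2][2] = 9

Step 1: pivot at (0,0) is 2.
  row1 ← row1 − (12)·row0  ⇒  L[1][0]=12, U row1=(0, 7, 2)
  row2 ← row2 − (6)·row0  ⇒  L[2][0]=6, U row2=(0, 9, 6)
Step 2: pivot at (1,1) is 7.
  row2 ← row2 − (5)·row1  ⇒  L[2][1]=5, U row2=(0, 0, 9)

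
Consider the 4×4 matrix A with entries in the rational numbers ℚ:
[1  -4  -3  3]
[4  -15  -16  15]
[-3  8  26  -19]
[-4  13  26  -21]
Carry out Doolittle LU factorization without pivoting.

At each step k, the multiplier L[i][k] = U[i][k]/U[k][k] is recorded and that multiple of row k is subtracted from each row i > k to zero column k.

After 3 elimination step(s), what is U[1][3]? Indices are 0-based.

Step 1: pivot at (0,0) is 1.
  row1 ← row1 − (4)·row0  ⇒  L[1][0]=4, U row1=(0, 1, -4, 3)
  row2 ← row2 − (-3)·row0  ⇒  L[2][0]=-3, U row2=(0, -4, 17, -10)
  row3 ← row3 − (-4)·row0  ⇒  L[3][0]=-4, U row3=(0, -3, 14, -9)
Step 2: pivot at (1,1) is 1.
  row2 ← row2 − (-4)·row1  ⇒  L[2][1]=-4, U row2=(0, 0, 1, 2)
  row3 ← row3 − (-3)·row1  ⇒  L[3][1]=-3, U row3=(0, 0, 2, 0)
Step 3: pivot at (2,2) is 1.
  row3 ← row3 − (2)·row2  ⇒  L[3][2]=2, U row3=(0, 0, 0, -4)

U[1][3] = 3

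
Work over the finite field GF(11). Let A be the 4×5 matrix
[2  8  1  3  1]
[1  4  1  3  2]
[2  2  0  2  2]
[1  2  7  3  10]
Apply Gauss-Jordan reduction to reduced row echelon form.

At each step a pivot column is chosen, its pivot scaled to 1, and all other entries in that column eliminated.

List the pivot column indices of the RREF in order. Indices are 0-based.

pivot columns: 0, 1, 2, 3

pivot(0,0)=2: scale R0 → (1, 4, 6, 7, 6)
  clear (1,0): R1 −= (1)R0 → (0, 0, 6, 7, 7)
  clear (2,0): R2 −= (2)R0 → (0, 5, 10, 10, 1)
  clear (3,0): R3 −= (1)R0 → (0, 9, 1, 7, 4)
pivot(1,1): swap R1↔R2
pivot(1,1)=5: scale R1 → (0, 1, 2, 2, 9)
  clear (0,1): R0 −= (4)R1 → (1, 0, 9, 10, 3)
  clear (3,1): R3 −= (9)R1 → (0, 0, 5, 0, 0)
pivot(2,2)=6: scale R2 → (0, 0, 1, 3, 3)
  clear (0,2): R0 −= (9)R2 → (1, 0, 0, 5, 9)
  clear (1,2): R1 −= (2)R2 → (0, 1, 0, 7, 3)
  clear (3,2): R3 −= (5)R2 → (0, 0, 0, 7, 7)
pivot(3,3)=7: scale R3 → (0, 0, 0, 1, 1)
  clear (0,3): R0 −= (5)R3 → (1, 0, 0, 0, 4)
  clear (1,3): R1 −= (7)R3 → (0, 1, 0, 0, 7)
  clear (2,3): R2 −= (3)R3 → (0, 0, 1, 0, 0)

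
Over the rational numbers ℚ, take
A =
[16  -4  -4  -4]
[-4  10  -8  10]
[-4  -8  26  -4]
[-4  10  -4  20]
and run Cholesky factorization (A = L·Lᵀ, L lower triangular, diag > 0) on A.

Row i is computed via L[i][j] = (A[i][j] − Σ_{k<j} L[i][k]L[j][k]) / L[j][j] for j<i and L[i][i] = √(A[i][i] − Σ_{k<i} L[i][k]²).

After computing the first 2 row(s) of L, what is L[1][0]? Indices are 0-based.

Step 1: L[0][0] = √(16) = 4.
  L[1][0] = (-4) / L[0][0] = -1.
Step 2: L[1][1] = √(9) = 3.

L[1][0] = -1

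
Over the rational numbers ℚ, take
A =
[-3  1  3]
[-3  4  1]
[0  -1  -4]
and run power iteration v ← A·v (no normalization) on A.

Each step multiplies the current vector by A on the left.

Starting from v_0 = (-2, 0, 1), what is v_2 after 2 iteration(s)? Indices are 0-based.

v_0 = (-2, 0, 1).
v_1 = A·v_0 = (9, 7, -4).
v_2 = A·v_1 = (-32, -3, 9).

v_2 = (-32, -3, 9)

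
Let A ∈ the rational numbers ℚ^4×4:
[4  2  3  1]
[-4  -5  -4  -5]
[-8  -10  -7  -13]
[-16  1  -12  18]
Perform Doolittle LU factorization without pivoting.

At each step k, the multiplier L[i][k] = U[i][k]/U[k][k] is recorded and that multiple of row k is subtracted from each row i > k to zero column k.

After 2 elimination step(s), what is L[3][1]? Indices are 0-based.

L[3][1] = -3

k=0: U[0][0]=4
  eliminate (1,0): mult=-1, new row 1: (0, -3, -1, -4); set L[1][0]=-1
  eliminate (2,0): mult=-2, new row 2: (0, -6, -1, -11); set L[2][0]=-2
  eliminate (3,0): mult=-4, new row 3: (0, 9, 0, 22); set L[3][0]=-4
k=1: U[1][1]=-3
  eliminate (2,1): mult=2, new row 2: (0, 0, 1, -3); set L[2][1]=2
  eliminate (3,1): mult=-3, new row 3: (0, 0, -3, 10); set L[3][1]=-3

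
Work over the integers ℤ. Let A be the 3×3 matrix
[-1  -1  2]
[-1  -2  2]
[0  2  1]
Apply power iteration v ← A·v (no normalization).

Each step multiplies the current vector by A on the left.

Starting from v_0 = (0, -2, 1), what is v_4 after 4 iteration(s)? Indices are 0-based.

v_0 = (0, -2, 1).
v_1 = A·v_0 = (4, 6, -3).
v_2 = A·v_1 = (-16, -22, 9).
v_3 = A·v_2 = (56, 78, -35).
v_4 = A·v_3 = (-204, -282, 121).

v_4 = (-204, -282, 121)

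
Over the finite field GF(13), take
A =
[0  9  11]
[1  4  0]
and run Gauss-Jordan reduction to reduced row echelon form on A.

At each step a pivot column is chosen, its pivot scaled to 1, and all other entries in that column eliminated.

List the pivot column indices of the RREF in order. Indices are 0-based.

pivot columns: 0, 1

pivot(0,0): swap R0↔R1
pivot(0,0)=1: scale R0 → (1, 4, 0)
pivot(1,1)=9: scale R1 → (0, 1, 7)
  clear (0,1): R0 −= (4)R1 → (1, 0, 11)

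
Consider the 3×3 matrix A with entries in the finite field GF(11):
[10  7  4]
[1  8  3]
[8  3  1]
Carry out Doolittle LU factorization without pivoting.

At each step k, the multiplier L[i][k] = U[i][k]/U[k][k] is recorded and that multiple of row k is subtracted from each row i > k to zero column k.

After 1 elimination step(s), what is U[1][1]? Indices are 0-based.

U[1][1] = 4

Step 1: pivot at (0,0) is 10.
  row1 ← row1 − (10)·row0  ⇒  L[1][0]=10, U row1=(0, 4, 7)
  row2 ← row2 − (3)·row0  ⇒  L[2][0]=3, U row2=(0, 4, 0)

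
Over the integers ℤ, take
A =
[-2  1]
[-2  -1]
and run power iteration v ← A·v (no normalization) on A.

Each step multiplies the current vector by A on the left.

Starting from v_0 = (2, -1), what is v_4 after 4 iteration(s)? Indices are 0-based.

v_4 = (-25, 29)

v_0 = (2, -1).
v_1 = A·v_0 = (-5, -3).
v_2 = A·v_1 = (7, 13).
v_3 = A·v_2 = (-1, -27).
v_4 = A·v_3 = (-25, 29).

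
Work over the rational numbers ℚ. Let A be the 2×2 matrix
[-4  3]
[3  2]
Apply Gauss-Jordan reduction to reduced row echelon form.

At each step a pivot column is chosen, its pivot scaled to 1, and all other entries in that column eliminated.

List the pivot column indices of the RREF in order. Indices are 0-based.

pivot columns: 0, 1

step 1: normalize row 0 (÷-4) = (1, -3/4)
  row 1: subtract 3×row0 = (0, 17/4)
step 2: normalize row 1 (÷17/4) = (0, 1)
  row 0: subtract -3/4×row1 = (1, 0)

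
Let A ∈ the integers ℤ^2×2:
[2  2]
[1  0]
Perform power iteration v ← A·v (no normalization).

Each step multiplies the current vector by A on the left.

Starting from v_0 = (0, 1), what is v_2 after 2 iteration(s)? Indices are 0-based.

v_2 = (4, 2)

v_0 = (0, 1).
v_1 = A·v_0 = (2, 0).
v_2 = A·v_1 = (4, 2).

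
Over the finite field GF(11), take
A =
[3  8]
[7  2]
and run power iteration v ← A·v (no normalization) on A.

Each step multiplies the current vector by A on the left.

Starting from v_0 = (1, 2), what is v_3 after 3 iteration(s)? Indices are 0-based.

v_0 = (1, 2).
v_1 = A·v_0 = (8, 0).
v_2 = A·v_1 = (2, 1).
v_3 = A·v_2 = (3, 5).

v_3 = (3, 5)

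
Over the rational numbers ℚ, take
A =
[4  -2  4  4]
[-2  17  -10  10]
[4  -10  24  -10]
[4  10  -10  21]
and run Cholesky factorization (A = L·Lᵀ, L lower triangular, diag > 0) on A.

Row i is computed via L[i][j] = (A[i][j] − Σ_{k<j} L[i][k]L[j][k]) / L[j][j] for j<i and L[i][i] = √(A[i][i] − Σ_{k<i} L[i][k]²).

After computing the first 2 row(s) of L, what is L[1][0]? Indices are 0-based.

Step 1: L[0][0] = √(4) = 2.
  L[1][0] = (-2) / L[0][0] = -1.
Step 2: L[1][1] = √(16) = 4.

L[1][0] = -1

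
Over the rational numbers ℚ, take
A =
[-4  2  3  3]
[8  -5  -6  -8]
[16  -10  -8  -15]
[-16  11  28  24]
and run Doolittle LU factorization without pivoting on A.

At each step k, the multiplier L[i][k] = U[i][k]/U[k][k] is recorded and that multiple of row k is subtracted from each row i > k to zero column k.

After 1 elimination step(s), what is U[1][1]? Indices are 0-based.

k=0: U[0][0]=-4
  eliminate (1,0): mult=-2, new row 1: (0, -1, 0, -2); set L[1][0]=-2
  eliminate (2,0): mult=-4, new row 2: (0, -2, 4, -3); set L[2][0]=-4
  eliminate (3,0): mult=4, new row 3: (0, 3, 16, 12); set L[3][0]=4

U[1][1] = -1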